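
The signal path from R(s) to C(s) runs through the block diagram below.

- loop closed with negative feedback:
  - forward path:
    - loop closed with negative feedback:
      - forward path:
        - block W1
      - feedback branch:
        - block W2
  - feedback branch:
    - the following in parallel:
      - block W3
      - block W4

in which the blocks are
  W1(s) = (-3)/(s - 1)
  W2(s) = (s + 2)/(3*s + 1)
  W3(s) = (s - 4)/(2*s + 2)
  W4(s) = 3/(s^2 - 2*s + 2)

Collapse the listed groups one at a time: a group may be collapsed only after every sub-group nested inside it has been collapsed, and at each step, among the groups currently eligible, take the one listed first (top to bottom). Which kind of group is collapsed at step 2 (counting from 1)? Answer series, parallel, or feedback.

1. reduce the feedback loop with forward W1 and return W2
2. sum the parallel branches W3, W4
3. feedback reduction of [W1/(1+W1*W2)], (W3+W4)
The group at step 2 is a parallel group.

Answer: parallel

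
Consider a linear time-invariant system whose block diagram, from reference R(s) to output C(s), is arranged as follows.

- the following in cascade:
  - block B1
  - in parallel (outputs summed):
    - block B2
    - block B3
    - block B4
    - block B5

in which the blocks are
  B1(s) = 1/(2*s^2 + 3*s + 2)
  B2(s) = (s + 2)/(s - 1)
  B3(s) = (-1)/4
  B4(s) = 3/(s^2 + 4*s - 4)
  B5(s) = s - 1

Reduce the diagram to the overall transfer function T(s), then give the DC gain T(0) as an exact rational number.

First reduce the diagram to T(s).

Step 1. parallel reduction of B2, B3, B4, B5: (4*s^4 + 11*s^3 - 23*s^2 + 84*s - 64)/(4*s^3 + 12*s^2 - 32*s + 16)
Step 2. reduce the series chain B1, (B2+B3+B4+B5): (4*s^4 + 11*s^3 - 23*s^2 + 84*s - 64)/(8*s^5 + 36*s^4 - 20*s^3 - 40*s^2 - 16*s + 32)
The step-2 result is T(s). Setting s = 0: T(0) = -64/32 = -2.

Answer: -2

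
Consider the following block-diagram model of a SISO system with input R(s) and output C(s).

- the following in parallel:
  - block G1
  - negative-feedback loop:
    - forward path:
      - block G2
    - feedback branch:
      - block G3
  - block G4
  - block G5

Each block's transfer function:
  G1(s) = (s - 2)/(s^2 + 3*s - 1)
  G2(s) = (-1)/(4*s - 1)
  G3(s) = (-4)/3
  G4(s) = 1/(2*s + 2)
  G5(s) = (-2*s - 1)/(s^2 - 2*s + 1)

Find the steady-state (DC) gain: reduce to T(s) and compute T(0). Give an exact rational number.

Reducing step by step:

Step 1 - reduce the feedback loop with forward G2 and return G3: (-3)/(12*s + 1)
Step 2 - sum the parallel branches G1, [G2/(1+G2*G3)], G4, G5: (-18*s^5 - 289*s^4 - 233*s^3 + 118*s^2 - 49*s + 3)/(24*s^6 + 50*s^5 - 116*s^4 - 34*s^3 + 94*s^2 - 16*s - 2)
Step 2 gives the overall T(s). Then T(0) = 3/(-2) = -3/2.

Answer: -3/2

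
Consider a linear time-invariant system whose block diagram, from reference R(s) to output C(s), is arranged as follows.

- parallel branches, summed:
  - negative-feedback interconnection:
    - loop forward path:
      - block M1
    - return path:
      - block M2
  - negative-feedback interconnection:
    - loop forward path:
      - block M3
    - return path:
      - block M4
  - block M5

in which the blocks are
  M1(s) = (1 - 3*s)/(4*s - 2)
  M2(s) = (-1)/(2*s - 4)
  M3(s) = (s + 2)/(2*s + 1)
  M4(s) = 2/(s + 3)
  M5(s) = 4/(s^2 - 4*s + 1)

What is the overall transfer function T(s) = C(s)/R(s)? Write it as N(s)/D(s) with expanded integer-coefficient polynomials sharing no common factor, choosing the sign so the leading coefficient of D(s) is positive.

The answer is (-4*s^6 + 13*s^5 + 118*s^4 - 40*s^3 - 252*s^2 - 285*s + 210)/(16*s^6 - 26*s^5 - 219*s^4 + 314*s^3 + 190*s^2 - 252*s + 49).

Reasoning:
Step 1 - apply the feedback formula to M1, M2: (-6*s^2 + 14*s - 4)/(8*s^2 - 17*s + 7)
Step 2 - feedback reduction of M3, M4: (s^2 + 5*s + 6)/(2*s^2 + 9*s + 7)
Step 3 - parallel reduction of [M1/(1+M1*M2)], [M3/(1+M3*M4)], M5, giving the overall T(s)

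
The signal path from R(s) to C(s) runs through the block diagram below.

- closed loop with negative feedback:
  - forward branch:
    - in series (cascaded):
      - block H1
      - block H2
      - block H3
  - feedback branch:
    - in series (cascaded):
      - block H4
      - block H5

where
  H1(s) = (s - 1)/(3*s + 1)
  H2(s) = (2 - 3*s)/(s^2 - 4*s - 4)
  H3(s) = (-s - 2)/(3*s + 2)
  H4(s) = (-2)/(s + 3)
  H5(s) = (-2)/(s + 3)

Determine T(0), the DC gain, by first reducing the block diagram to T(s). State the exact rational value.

First reduce the diagram to T(s).

Step 1. combine H1, H2, H3 in series, giving (3*s^3 + s^2 - 8*s + 4)/(9*s^4 - 27*s^3 - 70*s^2 - 44*s - 8)
Step 2. series reduction of H4, H5, giving 4/(s^2 + 6*s + 9)
Step 3. reduce the feedback loop with forward (H1*H2*H3) and return (H4*H5), giving (3*s^5 + 19*s^4 + 25*s^3 - 35*s^2 - 48*s + 36)/(9*s^6 + 27*s^5 - 151*s^4 - 695*s^3 - 898*s^2 - 476*s - 56)
Step 3 gives the overall T(s). Then T(0) = 36/(-56) = -9/14.

Answer: -9/14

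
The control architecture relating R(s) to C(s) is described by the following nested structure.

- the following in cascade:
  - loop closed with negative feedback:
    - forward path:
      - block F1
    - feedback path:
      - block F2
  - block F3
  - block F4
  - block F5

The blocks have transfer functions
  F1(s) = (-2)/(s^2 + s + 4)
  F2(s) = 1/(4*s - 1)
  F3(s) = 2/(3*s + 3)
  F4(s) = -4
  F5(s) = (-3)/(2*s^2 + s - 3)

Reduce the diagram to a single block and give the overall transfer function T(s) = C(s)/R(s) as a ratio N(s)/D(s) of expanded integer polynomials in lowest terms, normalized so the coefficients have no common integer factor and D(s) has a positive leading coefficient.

(1) reduce the feedback loop with forward F1 and return F2, giving (2 - 8*s)/(4*s^3 + 3*s^2 + 15*s - 6)
(2) combine [F1/(1+F1*F2)], F3, F4, F5 in series, giving the overall T(s)

Final answer: (16 - 64*s)/(8*s^6 + 18*s^5 + 31*s^4 + 15*s^3 - 57*s^2 - 33*s + 18)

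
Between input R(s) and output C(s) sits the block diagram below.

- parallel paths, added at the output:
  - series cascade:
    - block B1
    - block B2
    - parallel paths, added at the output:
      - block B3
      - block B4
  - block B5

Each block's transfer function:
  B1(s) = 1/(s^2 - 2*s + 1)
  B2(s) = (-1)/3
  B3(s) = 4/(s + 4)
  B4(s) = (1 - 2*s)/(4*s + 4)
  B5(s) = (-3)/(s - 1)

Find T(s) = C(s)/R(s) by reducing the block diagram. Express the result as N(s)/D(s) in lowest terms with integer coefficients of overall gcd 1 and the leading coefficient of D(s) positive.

Step 1 - add B3, B4 (parallel); result (-2*s^2 + 9*s + 20)/(4*s^2 + 20*s + 16)
Step 2 - combine B1, B2, (B3+B4) in series; result (2*s^2 - 9*s - 20)/(12*s^4 + 36*s^3 - 60*s^2 - 36*s + 48)
Step 3 - parallel reduction of (B1*B2*(B3+B4)), B5: this yields T(s), and no further normalization is needed

Hence the answer: (-36*s^3 - 142*s^2 + 27*s + 124)/(12*s^4 + 36*s^3 - 60*s^2 - 36*s + 48)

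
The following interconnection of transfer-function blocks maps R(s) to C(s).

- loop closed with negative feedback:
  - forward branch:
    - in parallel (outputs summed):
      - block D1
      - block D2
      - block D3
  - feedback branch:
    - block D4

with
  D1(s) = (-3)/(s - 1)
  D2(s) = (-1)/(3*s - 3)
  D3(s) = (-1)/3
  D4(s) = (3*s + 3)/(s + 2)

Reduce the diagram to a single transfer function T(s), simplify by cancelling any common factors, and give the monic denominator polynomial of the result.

Step 1: reduce the parallel group D1, D2, D3, giving (-s - 9)/(3*s - 3)
Step 2: collapse the loop ((D1+D2+D3) forward, D4 return), giving (s^2 + 11*s + 18)/(27*s + 33)
T(s) is the step-2 result (common factors already cancelled). Leading coefficient of the denominator: 27. Divide through by 27 for the monic polynomial.

Answer: s + 11/9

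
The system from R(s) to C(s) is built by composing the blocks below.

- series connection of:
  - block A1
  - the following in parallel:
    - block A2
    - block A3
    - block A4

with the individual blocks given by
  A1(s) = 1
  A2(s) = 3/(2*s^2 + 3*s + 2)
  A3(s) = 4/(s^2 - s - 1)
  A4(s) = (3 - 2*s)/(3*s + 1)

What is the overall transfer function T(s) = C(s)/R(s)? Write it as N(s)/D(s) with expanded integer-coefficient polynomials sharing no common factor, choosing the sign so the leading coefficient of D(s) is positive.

(1) parallel reduction of A2, A3, A4, giving (-4*s^5 + 4*s^4 + 42*s^3 + 39*s^2 + 13*s - 1)/(6*s^5 + 5*s^4 - 8*s^3 - 18*s^2 - 11*s - 2)
(2) reduce the series chain A1, (A2+A3+A4), which is the overall transfer function T(s) = C(s)/R(s) in lowest terms

Answer: (-4*s^5 + 4*s^4 + 42*s^3 + 39*s^2 + 13*s - 1)/(6*s^5 + 5*s^4 - 8*s^3 - 18*s^2 - 11*s - 2)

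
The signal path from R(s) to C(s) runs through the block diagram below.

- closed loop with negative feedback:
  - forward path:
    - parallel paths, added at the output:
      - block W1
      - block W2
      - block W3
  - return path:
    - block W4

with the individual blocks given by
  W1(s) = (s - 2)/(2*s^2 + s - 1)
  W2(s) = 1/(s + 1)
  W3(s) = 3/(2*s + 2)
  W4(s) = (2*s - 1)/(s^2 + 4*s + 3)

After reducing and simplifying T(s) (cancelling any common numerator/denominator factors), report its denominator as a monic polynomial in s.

Step 1: add W1, W2, W3 (parallel); result (12*s - 9)/(4*s^2 + 2*s - 2)
Step 2: feedback reduction of (W1+W2+W3), W4; result (12*s^3 + 39*s^2 - 27)/(4*s^4 + 18*s^3 + 42*s^2 - 32*s + 3)
That last expression is T(s), already simplified. Scaling its denominator by 1/4 (the reciprocal of the leading coefficient) yields the monic denominator.

Hence the answer: s^4 + 9*s^3/2 + 21*s^2/2 - 8*s + 3/4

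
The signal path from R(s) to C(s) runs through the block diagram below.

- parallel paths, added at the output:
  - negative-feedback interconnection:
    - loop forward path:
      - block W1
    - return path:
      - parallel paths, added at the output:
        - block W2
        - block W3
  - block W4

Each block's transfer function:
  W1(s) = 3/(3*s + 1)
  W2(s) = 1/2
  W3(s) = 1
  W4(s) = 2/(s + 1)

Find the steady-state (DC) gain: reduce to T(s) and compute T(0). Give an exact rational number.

[1] combine W2, W3 in parallel gives 3/2
[2] reduce the feedback loop with forward W1 and return (W2+W3) gives 6/(6*s + 11)
[3] sum the parallel branches [W1/(1+W1*(W2+W3))], W4 gives (18*s + 28)/(6*s^2 + 17*s + 11)
That last expression is T(s); at s = 0 only the constant terms survive, so T(0) = 28/11.

Answer: 28/11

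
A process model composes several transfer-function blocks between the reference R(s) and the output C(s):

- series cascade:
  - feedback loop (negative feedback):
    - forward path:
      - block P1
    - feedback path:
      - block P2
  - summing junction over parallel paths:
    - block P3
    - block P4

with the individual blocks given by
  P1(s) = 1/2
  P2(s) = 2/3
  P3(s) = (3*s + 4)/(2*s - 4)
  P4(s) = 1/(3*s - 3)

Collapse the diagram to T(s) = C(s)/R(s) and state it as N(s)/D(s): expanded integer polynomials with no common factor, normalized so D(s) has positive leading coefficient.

Reducing step by step:

Step 1 - apply the feedback formula to P1, P2, giving 3/8
Step 2 - reduce the parallel group P3, P4, giving (9*s^2 + 5*s - 16)/(6*s^2 - 18*s + 12)
Step 3 - series reduction of [P1/(1+P1*P2)], (P3+P4): this yields T(s), and no further normalization is needed

Answer: (9*s^2 + 5*s - 16)/(16*s^2 - 48*s + 32)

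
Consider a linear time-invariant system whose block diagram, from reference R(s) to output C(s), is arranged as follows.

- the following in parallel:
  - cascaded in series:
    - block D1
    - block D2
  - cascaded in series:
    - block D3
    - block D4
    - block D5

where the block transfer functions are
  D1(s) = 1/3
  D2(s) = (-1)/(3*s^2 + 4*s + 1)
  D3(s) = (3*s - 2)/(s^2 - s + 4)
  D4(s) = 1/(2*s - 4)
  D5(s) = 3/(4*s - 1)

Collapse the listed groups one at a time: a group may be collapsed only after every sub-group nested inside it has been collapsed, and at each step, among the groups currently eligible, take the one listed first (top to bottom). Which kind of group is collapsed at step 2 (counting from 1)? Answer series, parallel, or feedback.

Reducing step by step:

1. cascade D1, D2
2. combine D3, D4, D5 in series
3. reduce the parallel group (D1*D2), (D3*D4*D5)
Step 2 collapses a series group.

Answer: series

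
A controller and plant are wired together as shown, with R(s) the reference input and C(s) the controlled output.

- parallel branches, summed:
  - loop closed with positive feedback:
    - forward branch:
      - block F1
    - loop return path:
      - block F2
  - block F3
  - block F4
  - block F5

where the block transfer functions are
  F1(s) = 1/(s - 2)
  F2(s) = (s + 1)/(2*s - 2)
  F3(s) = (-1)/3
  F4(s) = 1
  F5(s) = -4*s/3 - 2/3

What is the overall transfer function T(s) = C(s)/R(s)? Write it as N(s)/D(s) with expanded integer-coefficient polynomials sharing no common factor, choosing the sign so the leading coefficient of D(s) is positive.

1. feedback reduction of F1, F2 gives (2*s - 2)/(2*s^2 - 7*s + 3)
2. reduce the parallel group [F1/(1-F1*F2)], F3, F4, F5 - this is the overall T(s), already in the required normalized form

Answer: (-8*s^3 + 28*s^2 - 6*s - 6)/(6*s^2 - 21*s + 9)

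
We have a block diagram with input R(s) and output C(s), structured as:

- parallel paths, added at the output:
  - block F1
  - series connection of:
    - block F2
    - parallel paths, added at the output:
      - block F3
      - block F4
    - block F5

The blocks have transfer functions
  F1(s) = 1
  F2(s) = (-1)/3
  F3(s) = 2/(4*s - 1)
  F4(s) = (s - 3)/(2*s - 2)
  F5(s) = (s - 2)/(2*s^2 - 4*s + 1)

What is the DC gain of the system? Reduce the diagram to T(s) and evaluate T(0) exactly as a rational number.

Reducing step by step:

Step 1: reduce the parallel group F3, F4; result (4*s^2 - 9*s - 1)/(8*s^2 - 10*s + 2)
Step 2: multiply F2, (F3+F4), F5 (series); result (-4*s^3 + 17*s^2 - 17*s - 2)/(48*s^4 - 156*s^3 + 156*s^2 - 54*s + 6)
Step 3: combine F1, (F2*(F3+F4)*F5) in parallel; result (48*s^4 - 160*s^3 + 173*s^2 - 71*s + 4)/(48*s^4 - 156*s^3 + 156*s^2 - 54*s + 6)
DC gain: substitute s = 0 into T(s) from step 3: T(0) = 4/6 = 2/3.

Answer: 2/3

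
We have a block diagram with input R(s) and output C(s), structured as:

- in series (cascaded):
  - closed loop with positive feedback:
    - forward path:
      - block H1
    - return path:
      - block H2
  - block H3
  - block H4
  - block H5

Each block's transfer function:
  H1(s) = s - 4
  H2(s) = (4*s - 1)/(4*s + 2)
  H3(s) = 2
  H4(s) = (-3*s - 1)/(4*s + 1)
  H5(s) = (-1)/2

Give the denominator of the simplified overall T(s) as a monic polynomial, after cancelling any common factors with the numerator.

Step 1. apply the feedback formula to H1, H2, giving (-4*s^2 + 14*s + 8)/(4*s^2 - 21*s + 2)
Step 2. multiply [H1/(1-H1*H2)], H3, H4, H5 (series), giving (-12*s^3 + 38*s^2 + 38*s + 8)/(16*s^3 - 80*s^2 - 13*s + 2)
That last expression is T(s), already simplified. Scaling its denominator by 1/16 (the reciprocal of the leading coefficient) yields the monic denominator.

Answer: s^3 - 5*s^2 - 13*s/16 + 1/8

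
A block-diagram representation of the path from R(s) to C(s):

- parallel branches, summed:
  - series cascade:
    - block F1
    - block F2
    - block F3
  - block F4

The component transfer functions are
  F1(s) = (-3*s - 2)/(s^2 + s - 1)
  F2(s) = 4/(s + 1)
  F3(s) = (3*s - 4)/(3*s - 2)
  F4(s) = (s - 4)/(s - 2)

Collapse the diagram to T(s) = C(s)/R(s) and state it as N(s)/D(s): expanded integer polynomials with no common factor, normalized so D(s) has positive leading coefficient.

Reducing step by step:

[1] multiply F1, F2, F3 (series), giving (-36*s^2 + 24*s + 32)/(3*s^4 + 4*s^3 - 4*s^2 - 3*s + 2)
[2] add (F1*F2*F3), F4 (parallel): this yields T(s), and no further normalization is needed

Answer: (3*s^5 - 8*s^4 - 56*s^3 + 109*s^2 - 2*s - 72)/(3*s^5 - 2*s^4 - 12*s^3 + 5*s^2 + 8*s - 4)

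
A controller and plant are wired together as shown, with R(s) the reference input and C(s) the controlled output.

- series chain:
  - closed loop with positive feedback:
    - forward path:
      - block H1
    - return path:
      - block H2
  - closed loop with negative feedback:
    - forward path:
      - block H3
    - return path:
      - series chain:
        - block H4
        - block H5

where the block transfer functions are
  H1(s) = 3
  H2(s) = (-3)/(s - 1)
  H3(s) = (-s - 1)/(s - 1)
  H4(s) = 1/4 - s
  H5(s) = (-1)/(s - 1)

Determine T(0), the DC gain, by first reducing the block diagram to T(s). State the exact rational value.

The answer is -3/10.

Reasoning:
1. apply the feedback formula to H1, H2 gives (3*s - 3)/(s + 8)
2. multiply H4, H5 (series) gives (4*s - 1)/(4*s - 4)
3. collapse the loop (H3 forward, (H4*H5) return) gives (4*s^2 - 4)/(11*s - 5)
4. cascade [H1/(1-H1*H2)], [H3/(1+H3*(H4*H5))] gives (12*s^3 - 12*s^2 - 12*s + 12)/(11*s^2 + 83*s - 40)
Evaluating the step-4 result (the overall T(s)) at s = 0 gives T(0) = 12/(-40) = -3/10.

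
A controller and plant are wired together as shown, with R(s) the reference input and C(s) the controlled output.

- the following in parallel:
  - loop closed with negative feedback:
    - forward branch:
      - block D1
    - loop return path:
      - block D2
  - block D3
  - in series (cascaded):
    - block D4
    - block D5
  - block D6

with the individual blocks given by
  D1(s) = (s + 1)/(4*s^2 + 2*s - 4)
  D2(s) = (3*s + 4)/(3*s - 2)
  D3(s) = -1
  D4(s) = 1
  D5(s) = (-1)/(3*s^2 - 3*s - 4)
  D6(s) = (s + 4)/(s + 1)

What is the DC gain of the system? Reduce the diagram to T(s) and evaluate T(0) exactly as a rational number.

Step 1 - collapse the loop (D1 forward, D2 return), giving (3*s^2 + s - 2)/(12*s^3 + s^2 - 9*s + 12)
Step 2 - combine D4, D5 in series, giving (-1)/(3*s^2 - 3*s - 4)
Step 3 - reduce the parallel group [D1/(1+D1*D2)], D3, (D4*D5), D6, giving (117*s^5 - 108*s^4 - 274*s^3 + 166*s^2 + 7*s - 148)/(36*s^6 + 3*s^5 - 111*s^4 - 19*s^3 + 59*s^2 - 48*s - 48)
Evaluating the step-3 result (the overall T(s)) at s = 0 gives T(0) = -148/(-48) = 37/12.

Answer: 37/12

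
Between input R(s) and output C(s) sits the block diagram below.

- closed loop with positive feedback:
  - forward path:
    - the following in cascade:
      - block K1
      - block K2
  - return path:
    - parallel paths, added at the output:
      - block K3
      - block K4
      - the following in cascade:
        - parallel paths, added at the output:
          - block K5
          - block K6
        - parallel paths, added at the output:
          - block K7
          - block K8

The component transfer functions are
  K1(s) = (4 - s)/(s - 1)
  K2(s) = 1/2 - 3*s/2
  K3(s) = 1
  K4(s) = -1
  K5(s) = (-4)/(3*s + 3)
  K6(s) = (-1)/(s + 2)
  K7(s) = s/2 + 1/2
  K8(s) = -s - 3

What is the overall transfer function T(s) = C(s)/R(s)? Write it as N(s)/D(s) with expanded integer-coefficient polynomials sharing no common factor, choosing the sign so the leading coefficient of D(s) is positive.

First reduce the diagram to T(s).

Step 1. series reduction of K1, K2: (3*s^2 - 13*s + 4)/(2*s - 2)
Step 2. combine K5, K6 in parallel: (-7*s - 11)/(3*s^2 + 9*s + 6)
Step 3. combine K7, K8 in parallel: -s/2 - 5/2
Step 4. series reduction of (K5+K6), (K7+K8): (7*s^2 + 46*s + 55)/(6*s^2 + 18*s + 12)
Step 5. sum the parallel branches K3, K4, ((K5+K6)*(K7+K8)): (7*s^2 + 46*s + 55)/(6*s^2 + 18*s + 12)
Step 6. collapse the loop ((K1*K2) forward, (K3+K4+((K5+K6)*(K7+K8))) return); the result is T(s) itself (integer coefficients, no common factor, positive leading denominator coefficient)

Answer: (-18*s^4 + 24*s^3 + 174*s^2 + 84*s - 48)/(21*s^4 + 35*s^3 - 429*s^2 - 519*s + 244)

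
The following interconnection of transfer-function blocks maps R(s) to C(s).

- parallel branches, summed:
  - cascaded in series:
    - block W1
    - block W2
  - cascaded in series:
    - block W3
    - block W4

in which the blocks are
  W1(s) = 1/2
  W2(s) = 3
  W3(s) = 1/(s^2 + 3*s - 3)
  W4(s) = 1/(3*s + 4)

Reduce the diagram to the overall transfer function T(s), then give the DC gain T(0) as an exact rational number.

Step 1 - multiply W1, W2 (series) -> 3/2
Step 2 - reduce the series chain W3, W4 -> 1/(3*s^3 + 13*s^2 + 3*s - 12)
Step 3 - combine (W1*W2), (W3*W4) in parallel -> (9*s^3 + 39*s^2 + 9*s - 34)/(6*s^3 + 26*s^2 + 6*s - 24)
That last expression is T(s); at s = 0 only the constant terms survive, so T(0) = -34/(-24) = 17/12.

Hence the answer: 17/12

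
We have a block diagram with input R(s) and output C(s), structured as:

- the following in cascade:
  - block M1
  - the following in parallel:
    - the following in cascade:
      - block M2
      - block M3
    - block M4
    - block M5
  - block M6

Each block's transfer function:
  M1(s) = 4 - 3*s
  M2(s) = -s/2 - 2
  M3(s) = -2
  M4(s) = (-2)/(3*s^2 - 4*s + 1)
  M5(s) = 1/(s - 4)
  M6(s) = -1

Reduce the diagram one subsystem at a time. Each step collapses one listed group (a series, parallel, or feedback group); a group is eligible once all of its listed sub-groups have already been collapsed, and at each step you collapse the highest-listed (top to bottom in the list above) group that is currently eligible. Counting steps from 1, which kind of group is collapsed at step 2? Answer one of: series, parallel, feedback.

Step 1. series reduction of M2, M3
Step 2. sum the parallel branches (M2*M3), M4, M5
Step 3. combine M1, ((M2*M3)+M4+M5), M6 in series
At step 2 the group reduced is parallel.

Answer: parallel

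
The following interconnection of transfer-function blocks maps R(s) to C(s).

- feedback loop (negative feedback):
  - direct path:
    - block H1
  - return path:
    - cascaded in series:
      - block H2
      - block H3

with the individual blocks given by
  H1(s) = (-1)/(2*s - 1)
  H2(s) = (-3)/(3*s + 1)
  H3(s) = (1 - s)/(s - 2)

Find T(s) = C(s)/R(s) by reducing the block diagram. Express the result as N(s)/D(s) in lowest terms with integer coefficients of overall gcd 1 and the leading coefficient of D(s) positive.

Step 1 - series reduction of H2, H3 gives (3*s - 3)/(3*s^2 - 5*s - 2)
Step 2 - feedback reduction of H1, (H2*H3); the result is T(s) itself (integer coefficients, no common factor, positive leading denominator coefficient)

Final answer: (-3*s^2 + 5*s + 2)/(6*s^3 - 13*s^2 - 2*s + 5)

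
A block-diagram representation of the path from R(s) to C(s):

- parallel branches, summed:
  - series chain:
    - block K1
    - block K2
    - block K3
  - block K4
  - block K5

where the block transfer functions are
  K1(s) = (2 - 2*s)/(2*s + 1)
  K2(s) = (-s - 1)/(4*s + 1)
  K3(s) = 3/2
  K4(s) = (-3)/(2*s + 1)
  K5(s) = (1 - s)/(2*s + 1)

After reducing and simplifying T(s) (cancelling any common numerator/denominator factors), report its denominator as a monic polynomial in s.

Step 1: series reduction of K1, K2, K3, giving (3*s^2 - 3)/(8*s^2 + 6*s + 1)
Step 2: parallel reduction of (K1*K2*K3), K4, K5, giving (-s^2 - 9*s - 5)/(8*s^2 + 6*s + 1)
The result of step 2 is T(s) in lowest terms. Its denominator has leading coefficient 8; dividing the denominator through by 8 makes it monic.

Hence the answer: s^2 + 3*s/4 + 1/8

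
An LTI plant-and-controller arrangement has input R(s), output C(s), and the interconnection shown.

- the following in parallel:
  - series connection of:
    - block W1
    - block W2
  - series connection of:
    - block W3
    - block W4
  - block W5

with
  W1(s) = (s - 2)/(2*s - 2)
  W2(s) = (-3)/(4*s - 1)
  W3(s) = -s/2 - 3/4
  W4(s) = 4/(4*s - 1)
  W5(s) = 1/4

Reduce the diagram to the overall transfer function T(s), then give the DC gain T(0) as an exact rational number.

Step 1. series reduction of W1, W2 -> (6 - 3*s)/(8*s^2 - 10*s + 2)
Step 2. reduce the series chain W3, W4 -> (-2*s - 3)/(4*s - 1)
Step 3. add (W1*W2), (W3*W4), W5 (parallel) -> (-4*s^2 - 15*s + 25)/(16*s^2 - 20*s + 4)
That last expression is T(s); at s = 0 only the constant terms survive, so T(0) = 25/4.

Answer: 25/4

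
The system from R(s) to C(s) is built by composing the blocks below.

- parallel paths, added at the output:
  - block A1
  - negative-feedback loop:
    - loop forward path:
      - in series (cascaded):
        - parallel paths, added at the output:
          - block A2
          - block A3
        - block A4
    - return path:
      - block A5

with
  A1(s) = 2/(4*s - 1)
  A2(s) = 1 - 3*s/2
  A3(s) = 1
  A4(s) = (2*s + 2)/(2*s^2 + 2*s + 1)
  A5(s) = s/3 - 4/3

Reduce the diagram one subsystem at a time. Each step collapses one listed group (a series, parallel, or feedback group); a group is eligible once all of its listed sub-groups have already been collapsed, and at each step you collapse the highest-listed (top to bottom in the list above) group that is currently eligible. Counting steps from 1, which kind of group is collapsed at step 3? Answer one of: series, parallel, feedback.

Step 1: sum the parallel branches A2, A3
Step 2: multiply (A2+A3), A4 (series)
Step 3: reduce the feedback loop with forward ((A2+A3)*A4) and return A5
Step 4: add A1, [((A2+A3)*A4)/(1+((A2+A3)*A4)*A5)] (parallel)
So the answer for step 3 is feedback.

Answer: feedback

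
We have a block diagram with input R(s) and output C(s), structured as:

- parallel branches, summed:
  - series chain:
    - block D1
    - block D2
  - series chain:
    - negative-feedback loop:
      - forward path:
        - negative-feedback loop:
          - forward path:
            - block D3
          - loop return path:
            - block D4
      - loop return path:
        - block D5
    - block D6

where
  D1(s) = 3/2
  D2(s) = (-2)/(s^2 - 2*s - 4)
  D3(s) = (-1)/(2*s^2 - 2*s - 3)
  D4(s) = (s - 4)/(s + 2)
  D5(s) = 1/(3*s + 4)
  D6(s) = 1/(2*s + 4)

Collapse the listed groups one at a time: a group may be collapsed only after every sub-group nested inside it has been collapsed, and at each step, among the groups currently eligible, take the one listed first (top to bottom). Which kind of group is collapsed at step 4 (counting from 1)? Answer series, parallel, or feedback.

Step 1 - reduce the series chain D1, D2
Step 2 - apply the feedback formula to D3, D4
Step 3 - reduce the feedback loop with forward [D3/(1+D3*D4)] and return D5
Step 4 - series reduction of [[D3/(1+D3*D4)]/(1+[D3/(1+D3*D4)]*D5)], D6
Step 5 - parallel reduction of (D1*D2), ([[D3/(1+D3*D4)]/(1+[D3/(1+D3*D4)]*D5)]*D6)
Step 4: series.

Final answer: series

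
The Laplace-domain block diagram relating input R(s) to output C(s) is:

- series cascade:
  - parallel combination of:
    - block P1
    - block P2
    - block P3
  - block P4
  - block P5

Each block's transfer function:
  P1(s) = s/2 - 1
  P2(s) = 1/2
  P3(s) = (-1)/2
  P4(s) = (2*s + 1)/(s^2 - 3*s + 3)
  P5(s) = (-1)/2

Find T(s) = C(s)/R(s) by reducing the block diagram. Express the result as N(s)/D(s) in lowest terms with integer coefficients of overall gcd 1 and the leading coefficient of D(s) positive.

1. add P1, P2, P3 (parallel); result s/2 - 1
2. series reduction of (P1+P2+P3), P4, P5, which is the overall transfer function T(s) = C(s)/R(s) in lowest terms

Hence the answer: (-2*s^2 + 3*s + 2)/(4*s^2 - 12*s + 12)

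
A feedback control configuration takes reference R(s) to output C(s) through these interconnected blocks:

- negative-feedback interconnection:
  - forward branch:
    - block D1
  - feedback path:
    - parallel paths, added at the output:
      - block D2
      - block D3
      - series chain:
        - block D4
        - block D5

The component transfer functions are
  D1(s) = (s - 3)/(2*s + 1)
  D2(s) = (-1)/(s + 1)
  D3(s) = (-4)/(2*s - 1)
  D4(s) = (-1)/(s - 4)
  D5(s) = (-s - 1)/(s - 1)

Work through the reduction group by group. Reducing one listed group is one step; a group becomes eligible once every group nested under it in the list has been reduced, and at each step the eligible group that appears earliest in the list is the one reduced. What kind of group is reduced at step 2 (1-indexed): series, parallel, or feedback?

Step 1 - combine D4, D5 in series
Step 2 - add D2, D3, (D4*D5) (parallel)
Step 3 - feedback reduction of D1, (D2+D3+(D4*D5))
Step 2 collapses a parallel group.

Hence the answer: parallel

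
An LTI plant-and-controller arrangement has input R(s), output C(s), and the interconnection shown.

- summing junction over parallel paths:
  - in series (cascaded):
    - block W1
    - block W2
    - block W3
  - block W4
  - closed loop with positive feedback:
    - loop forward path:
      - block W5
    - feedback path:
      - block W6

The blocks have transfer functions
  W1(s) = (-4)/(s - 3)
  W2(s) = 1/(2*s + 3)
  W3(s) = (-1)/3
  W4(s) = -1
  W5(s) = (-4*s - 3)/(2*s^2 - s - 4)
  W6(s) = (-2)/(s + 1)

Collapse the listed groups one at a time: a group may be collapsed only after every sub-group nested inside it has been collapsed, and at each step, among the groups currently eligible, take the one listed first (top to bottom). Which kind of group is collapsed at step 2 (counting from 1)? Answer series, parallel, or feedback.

Step 1 - series reduction of W1, W2, W3
Step 2 - reduce the feedback loop with forward W5 and return W6
Step 3 - reduce the parallel group (W1*W2*W3), W4, [W5/(1-W5*W6)]
So the answer for step 2 is feedback.

Final answer: feedback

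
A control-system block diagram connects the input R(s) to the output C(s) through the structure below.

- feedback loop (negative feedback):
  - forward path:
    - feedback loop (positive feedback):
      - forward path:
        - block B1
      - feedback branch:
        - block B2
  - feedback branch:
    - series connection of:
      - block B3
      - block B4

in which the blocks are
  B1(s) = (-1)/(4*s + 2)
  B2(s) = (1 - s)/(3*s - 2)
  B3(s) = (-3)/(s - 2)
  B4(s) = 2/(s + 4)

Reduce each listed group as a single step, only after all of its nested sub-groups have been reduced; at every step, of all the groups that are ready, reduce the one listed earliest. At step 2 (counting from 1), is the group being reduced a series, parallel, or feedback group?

Step 1 - apply the feedback formula to B1, B2
Step 2 - series reduction of B3, B4
Step 3 - collapse the loop ([B1/(1-B1*B2)] forward, (B3*B4) return)
At step 2 the group reduced is series.

Final answer: series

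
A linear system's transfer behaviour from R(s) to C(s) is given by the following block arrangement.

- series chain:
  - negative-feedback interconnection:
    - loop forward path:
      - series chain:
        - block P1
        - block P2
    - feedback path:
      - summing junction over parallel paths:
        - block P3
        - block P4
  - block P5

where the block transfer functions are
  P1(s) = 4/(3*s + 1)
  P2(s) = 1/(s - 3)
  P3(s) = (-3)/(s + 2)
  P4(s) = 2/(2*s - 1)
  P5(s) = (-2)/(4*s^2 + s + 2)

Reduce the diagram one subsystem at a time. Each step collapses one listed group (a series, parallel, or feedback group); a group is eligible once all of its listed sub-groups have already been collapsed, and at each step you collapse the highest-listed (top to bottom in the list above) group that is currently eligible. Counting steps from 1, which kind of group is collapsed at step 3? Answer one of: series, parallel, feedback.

Step 1. multiply P1, P2 (series)
Step 2. add P3, P4 (parallel)
Step 3. feedback reduction of (P1*P2), (P3+P4)
Step 4. cascade [(P1*P2)/(1+(P1*P2)*(P3+P4))], P5
Step 3 collapses a feedback group.

Answer: feedback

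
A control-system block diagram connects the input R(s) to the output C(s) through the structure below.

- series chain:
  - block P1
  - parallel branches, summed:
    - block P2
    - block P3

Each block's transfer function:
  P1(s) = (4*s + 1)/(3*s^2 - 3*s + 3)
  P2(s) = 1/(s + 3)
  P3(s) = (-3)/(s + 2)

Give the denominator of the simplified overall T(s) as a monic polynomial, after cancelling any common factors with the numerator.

Step 1 - sum the parallel branches P2, P3 -> (-2*s - 7)/(s^2 + 5*s + 6)
Step 2 - combine P1, (P2+P3) in series -> (-8*s^2 - 30*s - 7)/(3*s^4 + 12*s^3 + 6*s^2 - 3*s + 18)
The result of step 2 is T(s) in lowest terms. Its denominator has leading coefficient 3; dividing the denominator through by 3 makes it monic.

Therefore the answer is s^4 + 4*s^3 + 2*s^2 - s + 6.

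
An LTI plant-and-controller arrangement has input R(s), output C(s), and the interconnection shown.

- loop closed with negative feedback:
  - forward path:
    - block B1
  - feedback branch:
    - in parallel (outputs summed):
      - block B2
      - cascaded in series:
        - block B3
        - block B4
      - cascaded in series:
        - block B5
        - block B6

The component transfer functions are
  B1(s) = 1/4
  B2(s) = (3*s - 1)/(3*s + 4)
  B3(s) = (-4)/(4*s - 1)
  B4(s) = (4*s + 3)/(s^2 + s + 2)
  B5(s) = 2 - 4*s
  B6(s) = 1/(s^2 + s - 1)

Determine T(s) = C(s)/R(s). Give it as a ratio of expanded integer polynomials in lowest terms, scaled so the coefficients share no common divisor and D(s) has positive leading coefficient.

First reduce the diagram to T(s).

Step 1. combine B3, B4 in series: (-16*s - 12)/(4*s^3 + 3*s^2 + 7*s - 2)
Step 2. reduce the series chain B5, B6: (2 - 4*s)/(s^2 + s - 1)
Step 3. combine B2, (B3*B4), (B5*B6) in parallel: (12*s^6 - 31*s^5 - 113*s^4 - 230*s^3 - 151*s^2 + 143*s + 30)/(12*s^6 + 37*s^5 + 46*s^4 + 30*s^3 - 19*s^2 - 30*s + 8)
Step 4. apply the feedback formula to B1, (B2+(B3*B4)+(B5*B6)); the result is T(s) itself (integer coefficients, no common factor, positive leading denominator coefficient)

Answer: (12*s^6 + 37*s^5 + 46*s^4 + 30*s^3 - 19*s^2 - 30*s + 8)/(60*s^6 + 117*s^5 + 71*s^4 - 110*s^3 - 227*s^2 + 23*s + 62)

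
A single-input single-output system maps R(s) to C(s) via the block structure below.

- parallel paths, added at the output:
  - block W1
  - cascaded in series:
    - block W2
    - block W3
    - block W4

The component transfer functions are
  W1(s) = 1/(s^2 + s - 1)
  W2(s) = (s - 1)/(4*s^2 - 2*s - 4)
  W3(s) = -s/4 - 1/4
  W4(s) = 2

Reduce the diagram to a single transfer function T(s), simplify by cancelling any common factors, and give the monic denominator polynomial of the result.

Answer: s^4 + s^3/2 - 5*s^2/2 - s/2 + 1

Working:
(1) multiply W2, W3, W4 (series) gives (1 - s^2)/(8*s^2 - 4*s - 8)
(2) sum the parallel branches W1, (W2*W3*W4) gives (-s^4 - s^3 + 10*s^2 - 3*s - 9)/(8*s^4 + 4*s^3 - 20*s^2 - 4*s + 8)
No further cancellation is possible in the step-2 result, so that is T(s). Its denominator becomes monic after dividing by the leading coefficient 8.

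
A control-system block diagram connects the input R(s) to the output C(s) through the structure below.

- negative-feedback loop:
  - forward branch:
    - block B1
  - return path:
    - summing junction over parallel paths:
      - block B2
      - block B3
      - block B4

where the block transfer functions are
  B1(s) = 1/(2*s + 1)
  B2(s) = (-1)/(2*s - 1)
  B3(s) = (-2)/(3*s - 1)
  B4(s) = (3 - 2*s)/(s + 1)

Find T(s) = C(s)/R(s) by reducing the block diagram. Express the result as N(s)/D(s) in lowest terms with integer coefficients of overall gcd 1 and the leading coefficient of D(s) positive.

Step 1. sum the parallel branches B2, B3, B4; result (-12*s^3 + 21*s^2 - 21*s + 6)/(6*s^3 + s^2 - 4*s + 1)
Step 2. close the feedback loop around B1, (B2+B3+B4); the result is T(s) itself (integer coefficients, no common factor, positive leading denominator coefficient)

Hence the answer: (6*s^3 + s^2 - 4*s + 1)/(12*s^4 - 4*s^3 + 14*s^2 - 23*s + 7)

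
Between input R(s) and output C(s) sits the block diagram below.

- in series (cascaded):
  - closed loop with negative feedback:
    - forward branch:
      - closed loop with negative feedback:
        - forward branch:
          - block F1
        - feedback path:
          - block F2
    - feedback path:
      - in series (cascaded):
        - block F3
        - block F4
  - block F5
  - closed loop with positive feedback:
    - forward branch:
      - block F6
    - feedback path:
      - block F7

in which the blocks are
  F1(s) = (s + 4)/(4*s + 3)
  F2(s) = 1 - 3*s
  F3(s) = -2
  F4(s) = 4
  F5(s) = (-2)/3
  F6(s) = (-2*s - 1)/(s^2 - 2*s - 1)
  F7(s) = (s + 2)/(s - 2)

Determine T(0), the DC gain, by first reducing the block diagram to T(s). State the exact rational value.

(1) close the feedback loop around F1, F2, giving (-s - 4)/(3*s^2 + 7*s - 7)
(2) cascade F3, F4, giving -8
(3) close the feedback loop around [F1/(1+F1*F2)], (F3*F4), giving (-s - 4)/(3*s^2 + 15*s + 25)
(4) collapse the loop (F6 forward, F7 return), giving (-2*s^2 + 3*s + 2)/(s^3 - 2*s^2 + 8*s + 4)
(5) reduce the series chain [[F1/(1+F1*F2)]/(1+[F1/(1+F1*F2)]*(F3*F4))], F5, [F6/(1-F6*F7)], giving (-4*s^3 - 10*s^2 + 28*s + 16)/(9*s^5 + 27*s^4 + 57*s^3 + 246*s^2 + 780*s + 300)
Evaluating the step-5 result (the overall T(s)) at s = 0 gives T(0) = 16/300 = 4/75.

Hence the answer: 4/75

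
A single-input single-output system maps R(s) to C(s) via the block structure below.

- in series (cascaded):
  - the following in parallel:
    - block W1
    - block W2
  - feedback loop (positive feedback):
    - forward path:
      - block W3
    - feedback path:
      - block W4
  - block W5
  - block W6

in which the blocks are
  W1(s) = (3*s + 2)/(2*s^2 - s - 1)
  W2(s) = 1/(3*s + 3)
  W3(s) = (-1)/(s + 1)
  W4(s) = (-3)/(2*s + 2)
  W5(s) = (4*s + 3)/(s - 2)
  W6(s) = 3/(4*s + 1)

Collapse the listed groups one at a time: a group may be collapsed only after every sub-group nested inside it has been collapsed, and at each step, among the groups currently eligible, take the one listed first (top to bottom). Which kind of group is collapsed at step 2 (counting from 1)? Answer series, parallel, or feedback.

Step 1: sum the parallel branches W1, W2
Step 2: apply the feedback formula to W3, W4
Step 3: cascade (W1+W2), [W3/(1-W3*W4)], W5, W6
At step 2 the group reduced is feedback.

Therefore the answer is feedback.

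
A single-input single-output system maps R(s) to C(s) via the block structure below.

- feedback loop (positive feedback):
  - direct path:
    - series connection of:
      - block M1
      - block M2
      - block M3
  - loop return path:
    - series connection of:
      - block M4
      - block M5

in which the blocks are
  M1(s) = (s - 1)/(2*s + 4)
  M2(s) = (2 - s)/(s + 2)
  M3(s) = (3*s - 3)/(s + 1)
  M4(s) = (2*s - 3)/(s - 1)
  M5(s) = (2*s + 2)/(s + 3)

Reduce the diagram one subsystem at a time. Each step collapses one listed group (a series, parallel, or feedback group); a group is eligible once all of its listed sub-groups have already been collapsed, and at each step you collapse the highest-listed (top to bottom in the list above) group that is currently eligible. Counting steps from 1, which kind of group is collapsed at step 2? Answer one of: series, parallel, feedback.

Step 1. multiply M1, M2, M3 (series)
Step 2. reduce the series chain M4, M5
Step 3. close the feedback loop around (M1*M2*M3), (M4*M5)
Step 2: series.

Final answer: series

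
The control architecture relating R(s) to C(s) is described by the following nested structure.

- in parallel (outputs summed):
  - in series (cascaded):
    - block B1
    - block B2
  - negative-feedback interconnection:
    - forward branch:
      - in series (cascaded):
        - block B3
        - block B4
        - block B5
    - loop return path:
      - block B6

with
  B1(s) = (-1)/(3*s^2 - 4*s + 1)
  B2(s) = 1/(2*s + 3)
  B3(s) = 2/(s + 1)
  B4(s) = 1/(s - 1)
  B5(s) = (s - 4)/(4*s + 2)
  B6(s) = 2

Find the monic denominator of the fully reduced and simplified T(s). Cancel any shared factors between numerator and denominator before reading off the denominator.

The answer is s^6 + 2*s^5/3 - 19*s^4/12 - 29*s^3/6 - s^2/2 + 15*s/2 - 9/4.

Reasoning:
Step 1 - combine B1, B2 in series -> (-1)/(6*s^3 + s^2 - 10*s + 3)
Step 2 - cascade B3, B4, B5 -> (s - 4)/(2*s^3 + s^2 - 2*s - 1)
Step 3 - apply the feedback formula to (B3*B4*B5), B6 -> (s - 4)/(2*s^3 + s^2 - 9)
Step 4 - sum the parallel branches (B1*B2), [(B3*B4*B5)/(1+(B3*B4*B5)*B6)] -> (6*s^4 - 25*s^3 - 15*s^2 + 43*s - 3)/(12*s^6 + 8*s^5 - 19*s^4 - 58*s^3 - 6*s^2 + 90*s - 27)
The result of step 4 is T(s) in lowest terms. Its denominator has leading coefficient 12; dividing the denominator through by 12 makes it monic.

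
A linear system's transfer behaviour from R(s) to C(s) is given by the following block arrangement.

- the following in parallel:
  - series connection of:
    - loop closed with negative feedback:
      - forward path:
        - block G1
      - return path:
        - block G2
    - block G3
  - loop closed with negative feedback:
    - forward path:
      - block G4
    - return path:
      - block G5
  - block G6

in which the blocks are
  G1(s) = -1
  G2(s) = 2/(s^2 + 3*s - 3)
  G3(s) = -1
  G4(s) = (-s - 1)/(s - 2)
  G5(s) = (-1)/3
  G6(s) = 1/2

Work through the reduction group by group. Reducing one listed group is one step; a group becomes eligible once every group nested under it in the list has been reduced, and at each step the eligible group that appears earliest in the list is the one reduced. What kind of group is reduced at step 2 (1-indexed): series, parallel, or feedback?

Step 1. collapse the loop (G1 forward, G2 return)
Step 2. cascade [G1/(1+G1*G2)], G3
Step 3. reduce the feedback loop with forward G4 and return G5
Step 4. reduce the parallel group ([G1/(1+G1*G2)]*G3), [G4/(1+G4*G5)], G6
Step 2: series.

Therefore the answer is series.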